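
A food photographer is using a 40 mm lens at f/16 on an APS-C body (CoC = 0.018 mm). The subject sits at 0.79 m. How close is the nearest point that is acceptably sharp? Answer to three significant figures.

0.696 m

Hyperfocal distance H = f²/(N·c) + f = 40²/(16 × 0.018) + 40 = 1600/0.288 + 40 ≈ 5595.6 mm ≈ 5.596 m.
Near limit Dn = s·(H − f)/(H + s − 2f) = 790 × (5595.6 − 40) / (5595.6 + 790 − 2 × 40) = 790 × 5555.6 / 6305.6 ≈ 696.04 mm ≈ 0.696 m.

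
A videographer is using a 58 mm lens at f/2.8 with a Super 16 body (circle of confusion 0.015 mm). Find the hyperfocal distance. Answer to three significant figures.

Hyperfocal distance H = f²/(N·c) + f = 58²/(2.8 × 0.015) + 58 = 3364/0.042 + 58 ≈ 80153.2 mm ≈ 80.2 m.

80.2 m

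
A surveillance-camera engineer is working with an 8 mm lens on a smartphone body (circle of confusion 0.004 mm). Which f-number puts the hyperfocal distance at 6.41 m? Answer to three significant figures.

f/2.50

Rearrange H = f²/(N·c) + f for N: N = f² / ((H − f)·c).
N = 8² / ((6410 − 8) × 0.004) = 64 / 25.61 ≈ 2.50.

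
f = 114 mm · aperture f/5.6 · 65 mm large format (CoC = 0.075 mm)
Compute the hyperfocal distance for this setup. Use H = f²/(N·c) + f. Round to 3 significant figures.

31.1 m

Hyperfocal distance H = f²/(N·c) + f = 114²/(5.6 × 0.075) + 114 = 12996/0.42 + 114 ≈ 31056.9 mm ≈ 31.1 m.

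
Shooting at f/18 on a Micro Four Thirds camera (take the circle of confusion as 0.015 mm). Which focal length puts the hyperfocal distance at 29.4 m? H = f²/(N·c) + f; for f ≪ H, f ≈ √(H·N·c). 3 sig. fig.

From H = f²/(N·c) + f, with f ≪ H: f ≈ √(H·N·c) = √(29400 × 18 × 0.015) = √7938.0 ≈ 89.10 mm.
Exact: f² + N·c·f − N·c·H = 0 ⇒ f = (−N·c + √((N·c)² + 4·N·c·H))/2 = (−0.27 + √31752)/2 ≈ 88.961 mm ≈ 89.0 mm.

89.0 mm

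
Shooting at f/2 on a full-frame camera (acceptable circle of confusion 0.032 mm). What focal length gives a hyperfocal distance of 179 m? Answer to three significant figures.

107 mm

From H = f²/(N·c) + f, with f ≪ H: f ≈ √(H·N·c) = √(179000 × 2 × 0.032) = √11456 ≈ 107.0 mm.
The +f correction barely moves this — solving exactly, f² + N·c·f − N·c·H = 0 ⇒ f = (−N·c + √((N·c)² + 4·N·c·H))/2 = (−0.064 + √45824)/2 ≈ 107.00 mm, so f ≈ 107 mm.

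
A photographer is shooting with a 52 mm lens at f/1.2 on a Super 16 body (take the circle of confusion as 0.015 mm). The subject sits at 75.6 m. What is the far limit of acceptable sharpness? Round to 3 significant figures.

Hyperfocal distance H = f²/(N·c) + f = 52²/(1.2 × 0.015) + 52 = 2704/0.018 + 52 ≈ 150274.2 mm ≈ 150.3 m.
Far limit Df = s·(H − f)/(H − s) = 75600 × (150274.2 − 52) / (150274.2 − 75600) = 75600 × 150222.2 / 74674.2 ≈ 152085 mm ≈ 152 m.

152 m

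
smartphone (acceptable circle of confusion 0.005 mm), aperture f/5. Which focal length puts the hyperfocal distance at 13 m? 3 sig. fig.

From H = f²/(N·c) + f, with f ≪ H: f ≈ √(H·N·c) = √(13000 × 5 × 0.005) = √325.00 ≈ 18.03 mm.
The +f correction barely moves this — solving exactly, f² + N·c·f − N·c·H = 0 ⇒ f = (−N·c + √((N·c)² + 4·N·c·H))/2 = (−0.025 + √1300.0)/2 ≈ 18.015 mm, so f ≈ 18.0 mm.

18.0 mm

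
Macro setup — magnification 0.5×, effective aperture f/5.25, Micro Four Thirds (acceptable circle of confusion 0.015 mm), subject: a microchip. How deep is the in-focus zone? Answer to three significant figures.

At magnification m, DoF ≈ 2·N_eff·c/m² = 2 × 5.25 × 0.015 / 0.5² = 0.1575 / 0.25 ≈ 0.63 mm.

0.630 mm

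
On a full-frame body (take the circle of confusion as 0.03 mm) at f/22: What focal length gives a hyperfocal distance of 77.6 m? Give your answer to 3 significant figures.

226 mm

From H = f²/(N·c) + f, with f ≪ H: f ≈ √(H·N·c) = √(77600 × 22 × 0.03) = √51216 ≈ 226.3 mm.
The +f correction barely moves this — solving exactly, f² + N·c·f − N·c·H = 0 ⇒ f = (−N·c + √((N·c)² + 4·N·c·H))/2 = (−0.66 + √204864)/2 ≈ 225.98 mm, so f ≈ 226 mm.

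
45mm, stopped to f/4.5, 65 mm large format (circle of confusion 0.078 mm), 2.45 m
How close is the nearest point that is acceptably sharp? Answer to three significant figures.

Hyperfocal distance H = f²/(N·c) + f = 45²/(4.5 × 0.078) + 45 = 2025/0.351 + 45 ≈ 5814.2 mm ≈ 5.814 m.
Near limit Dn = s·(H − f)/(H + s − 2f) = 2450 × (5814.2 − 45) / (5814.2 + 2450 − 2 × 45) = 2450 × 5769.2 / 8174.2 ≈ 1729.2 mm ≈ 1.73 m.

1.73 m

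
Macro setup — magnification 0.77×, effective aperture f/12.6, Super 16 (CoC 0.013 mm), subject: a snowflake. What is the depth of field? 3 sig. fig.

At magnification m, DoF ≈ 2·N_eff·c/m² = 2 × 12.6 × 0.013 / 0.77² = 0.3276 / 0.5929 ≈ 0.553 mm.

0.553 mm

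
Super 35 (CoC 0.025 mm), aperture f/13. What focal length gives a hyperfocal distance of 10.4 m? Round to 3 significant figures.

From H = f²/(N·c) + f, with f ≪ H: f ≈ √(H·N·c) = √(10400 × 13 × 0.025) = √3380.0 ≈ 58.14 mm.
Exact: f² + N·c·f − N·c·H = 0 ⇒ f = (−N·c + √((N·c)² + 4·N·c·H))/2 = (−0.325 + √13520)/2 ≈ 57.975 mm ≈ 58.0 mm.

58.0 mm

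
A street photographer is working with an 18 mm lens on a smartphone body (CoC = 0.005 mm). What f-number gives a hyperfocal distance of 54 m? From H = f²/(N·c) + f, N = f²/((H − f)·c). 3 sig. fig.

f/1.20

Rearrange H = f²/(N·c) + f for N: N = f² / ((H − f)·c).
N = 18² / ((54000 − 18) × 0.005) = 324 / 269.9 ≈ 1.20.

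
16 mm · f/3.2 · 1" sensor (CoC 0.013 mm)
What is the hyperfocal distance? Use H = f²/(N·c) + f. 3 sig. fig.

Hyperfocal distance H = f²/(N·c) + f = 16²/(3.2 × 0.013) + 16 = 256/0.0416 + 16 ≈ 6169.8 mm ≈ 6.17 m.

6.17 m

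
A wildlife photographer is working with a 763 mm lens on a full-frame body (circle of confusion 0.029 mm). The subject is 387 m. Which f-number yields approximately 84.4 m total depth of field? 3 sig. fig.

Write h = H − f = f²/(N·c). The thin-lens limits are Dn = s·h/(h + (s−f)) and Df = s·h/(h − (s−f)), so DoF = Df − Dn = 2·s·(s−f)·h / (h² − (s−f)²).
That is a quadratic in h: DoF·h² − 2·s·(s−f)·h − DoF·(s−f)² = 0 ⇒ h = (s−f)·(s + √(s² + DoF²)) / DoF = 386237 × (387000 + √(387000² + 84400²)) / 84400 = 386237 × (387000 + 396096) / 84400 ≈ 3583659 mm.
Then N = f²/(c·h) = 763² / (0.029 × 3583659) = 582169 / 103926 ≈ 5.60.

f/5.60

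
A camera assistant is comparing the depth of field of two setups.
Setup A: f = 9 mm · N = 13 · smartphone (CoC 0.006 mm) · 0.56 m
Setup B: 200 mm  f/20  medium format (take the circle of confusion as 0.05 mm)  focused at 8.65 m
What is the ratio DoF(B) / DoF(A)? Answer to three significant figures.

Setup A: H = 9²/(13×0.006) + 9 ≈ 1047.5 mm; DoF = Df − Dn = 1192.99 − 365.87 ≈ 827.12 mm.
Setup B: H = 200²/(20×0.05) + 200 ≈ 40200.0 mm; DoF = Df − Dn = 10966.7 − 7141.4 ≈ 3825.3 mm.
Ratio = 3825.3 / 827.12 ≈ 4.62.

4.62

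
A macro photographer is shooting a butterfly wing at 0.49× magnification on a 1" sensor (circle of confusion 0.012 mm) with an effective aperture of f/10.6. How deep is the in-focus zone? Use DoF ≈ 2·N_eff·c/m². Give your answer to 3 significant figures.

At magnification m, DoF ≈ 2·N_eff·c/m² = 2 × 10.6 × 0.012 / 0.49² = 0.2544 / 0.2401 ≈ 1.06 mm.

1.06 mm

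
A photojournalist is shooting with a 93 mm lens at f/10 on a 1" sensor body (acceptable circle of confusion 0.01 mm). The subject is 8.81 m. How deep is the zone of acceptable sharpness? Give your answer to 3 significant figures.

Hyperfocal distance H = f²/(N·c) + f = 93²/(10 × 0.01) + 93 = 8649/0.1 + 93 ≈ 86583.0 mm ≈ 86.58 m.
Near limit Dn = s·(H − f)/(H + s − 2f) = 8810 × (86583.0 − 93) / (86583.0 + 8810 − 2 × 93) = 8810 × 86490.0 / 95207.0 ≈ 8003.4 mm.
Far limit Df = s·(H − f)/(H − s) = 8810 × (86583.0 − 93) / (86583.0 − 8810) = 8810 × 86490.0 / 77773.0 ≈ 9797.4 mm.
Depth of field = Df − Dn = 9797.4 − 8003.4 ≈ 1794.0 mm ≈ 1.79 m.

1.79 m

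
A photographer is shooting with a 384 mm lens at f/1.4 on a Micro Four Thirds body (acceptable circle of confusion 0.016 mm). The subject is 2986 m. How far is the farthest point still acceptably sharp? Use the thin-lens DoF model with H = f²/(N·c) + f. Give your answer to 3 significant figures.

5460 m

Hyperfocal distance H = f²/(N·c) + f = 384²/(1.4 × 0.016) + 384 = 147456/0.0224 + 384 ≈ 6583241.1 mm ≈ 6583 m.
Far limit Df = s·(H − f)/(H − s) = 2986000 × (6583241.1 − 384) / (6583241.1 − 2986000) = 2986000 × 6582857.1 / 3597241.1 ≈ 5464302 mm ≈ 5460 m.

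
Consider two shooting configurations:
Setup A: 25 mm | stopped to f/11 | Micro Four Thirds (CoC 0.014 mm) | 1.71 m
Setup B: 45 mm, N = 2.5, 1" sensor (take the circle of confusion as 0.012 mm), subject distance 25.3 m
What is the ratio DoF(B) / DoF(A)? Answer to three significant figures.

Setup A: H = 25²/(11×0.014) + 25 ≈ 4083.4 mm; DoF = Df − Dn = 2924.0 − 1208.3 ≈ 1715.7 mm.
Setup B: H = 45²/(2.5×0.012) + 45 ≈ 67545.0 mm; DoF = Df − Dn = 40425 − 18411 ≈ 22014 mm.
Ratio = 22014 / 1715.7 ≈ 12.8.

12.8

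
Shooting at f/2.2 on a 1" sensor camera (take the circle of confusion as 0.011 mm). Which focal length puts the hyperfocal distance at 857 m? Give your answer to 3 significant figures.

From H = f²/(N·c) + f, with f ≪ H: f ≈ √(H·N·c) = √(857000 × 2.2 × 0.011) = √20739 ≈ 144.0 mm.
The +f correction barely moves this — solving exactly, f² + N·c·f − N·c·H = 0 ⇒ f = (−N·c + √((N·c)² + 4·N·c·H))/2 = (−0.0242 + √82958)/2 ≈ 144.00 mm, so f ≈ 144 mm.

144 mm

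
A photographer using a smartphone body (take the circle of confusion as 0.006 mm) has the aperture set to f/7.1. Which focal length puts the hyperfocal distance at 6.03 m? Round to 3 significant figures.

16.0 mm

From H = f²/(N·c) + f, with f ≪ H: f ≈ √(H·N·c) = √(6030 × 7.1 × 0.006) = √256.88 ≈ 16.03 mm.
The +f correction barely moves this — solving exactly, f² + N·c·f − N·c·H = 0 ⇒ f = (−N·c + √((N·c)² + 4·N·c·H))/2 = (−0.0426 + √1027.5)/2 ≈ 16.006 mm, so f ≈ 16.0 mm.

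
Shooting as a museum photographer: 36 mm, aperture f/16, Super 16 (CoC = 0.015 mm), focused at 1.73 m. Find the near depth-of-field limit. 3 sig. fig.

1.32 m

Hyperfocal distance H = f²/(N·c) + f = 36²/(16 × 0.015) + 36 = 1296/0.24 + 36 ≈ 5436.0 mm ≈ 5.436 m.
Near limit Dn = s·(H − f)/(H + s − 2f) = 1730 × (5436.0 − 36) / (5436.0 + 1730 − 2 × 36) = 1730 × 5400.0 / 7094.0 ≈ 1316.9 mm ≈ 1.32 m.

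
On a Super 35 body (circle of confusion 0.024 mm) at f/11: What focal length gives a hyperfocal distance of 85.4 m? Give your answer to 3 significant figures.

150 mm

From H = f²/(N·c) + f, with f ≪ H: f ≈ √(H·N·c) = √(85400 × 11 × 0.024) = √22546 ≈ 150.2 mm.
The +f correction barely moves this — solving exactly, f² + N·c·f − N·c·H = 0 ⇒ f = (−N·c + √((N·c)² + 4·N·c·H))/2 = (−0.264 + √90182)/2 ≈ 150.02 mm, so f ≈ 150 mm.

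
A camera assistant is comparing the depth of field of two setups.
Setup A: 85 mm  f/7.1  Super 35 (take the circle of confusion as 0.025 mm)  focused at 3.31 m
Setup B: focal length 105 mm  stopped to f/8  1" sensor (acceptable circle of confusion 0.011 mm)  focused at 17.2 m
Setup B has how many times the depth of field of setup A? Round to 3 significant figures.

9.06

Setup A: H = 85²/(7.1×0.025) + 85 ≈ 40789.2 mm; DoF = Df − Dn = 3594.82 − 3067.00 ≈ 527.82 mm.
Setup B: H = 105²/(8×0.011) + 105 ≈ 125389.1 mm; DoF = Df − Dn = 19917.8 − 15134.9 ≈ 4782.9 mm.
Ratio = 4782.9 / 527.82 ≈ 9.06.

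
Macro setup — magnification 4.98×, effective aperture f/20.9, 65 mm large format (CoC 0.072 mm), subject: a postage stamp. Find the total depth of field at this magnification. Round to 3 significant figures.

At magnification m, DoF ≈ 2·N_eff·c/m² = 2 × 20.9 × 0.072 / 4.98² = 3.01 / 24.8 ≈ 0.121 mm.

0.121 mm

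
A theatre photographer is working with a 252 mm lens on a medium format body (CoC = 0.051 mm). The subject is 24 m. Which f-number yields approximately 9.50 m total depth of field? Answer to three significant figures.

f/10

Write h = H − f = f²/(N·c). The thin-lens limits are Dn = s·h/(h + (s−f)) and Df = s·h/(h − (s−f)), so DoF = Df − Dn = 2·s·(s−f)·h / (h² − (s−f)²).
That is a quadratic in h: DoF·h² − 2·s·(s−f)·h − DoF·(s−f)² = 0 ⇒ h = (s−f)·(s + √(s² + DoF²)) / DoF = 23748 × (24000 + √(24000² + 9500²)) / 9500 = 23748 × (24000 + 25811.8) / 9500 ≈ 124519 mm.
Then N = f²/(c·h) = 252² / (0.051 × 124519) = 63504 / 6350.5 ≈ 10.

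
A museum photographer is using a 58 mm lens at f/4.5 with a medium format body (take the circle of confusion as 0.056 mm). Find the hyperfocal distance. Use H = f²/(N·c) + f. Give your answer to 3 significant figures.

Hyperfocal distance H = f²/(N·c) + f = 58²/(4.5 × 0.056) + 58 = 3364/0.252 + 58 ≈ 13407.2 mm ≈ 13.4 m.

13.4 m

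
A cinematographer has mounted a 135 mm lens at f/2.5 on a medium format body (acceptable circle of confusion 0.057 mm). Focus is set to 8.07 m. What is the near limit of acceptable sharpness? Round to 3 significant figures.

Hyperfocal distance H = f²/(N·c) + f = 135²/(2.5 × 0.057) + 135 = 18225/0.1425 + 135 ≈ 128029.7 mm ≈ 128.0 m.
Near limit Dn = s·(H − f)/(H + s − 2f) = 8070 × (128029.7 − 135) / (128029.7 + 8070 − 2 × 135) = 8070 × 127894.7 / 135829.7 ≈ 7598.6 mm ≈ 7.60 m.

7.60 m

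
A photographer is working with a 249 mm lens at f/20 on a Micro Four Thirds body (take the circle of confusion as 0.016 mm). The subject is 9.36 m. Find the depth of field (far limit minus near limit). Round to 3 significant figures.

0.882 m

Hyperfocal distance H = f²/(N·c) + f = 249²/(20 × 0.016) + 249 = 62001/0.32 + 249 ≈ 194002.1 mm ≈ 194.0 m.
Near limit Dn = s·(H − f)/(H + s − 2f) = 9360 × (194002.1 − 249) / (194002.1 + 9360 − 2 × 249) = 9360 × 193753.1 / 202864.1 ≈ 8939.63 mm.
Far limit Df = s·(H − f)/(H − s) = 9360 × (194002.1 − 249) / (194002.1 − 9360) = 9360 × 193753.1 / 184642.1 ≈ 9821.86 mm.
Depth of field = Df − Dn = 9821.86 − 8939.63 ≈ 882.23 mm ≈ 0.882 m.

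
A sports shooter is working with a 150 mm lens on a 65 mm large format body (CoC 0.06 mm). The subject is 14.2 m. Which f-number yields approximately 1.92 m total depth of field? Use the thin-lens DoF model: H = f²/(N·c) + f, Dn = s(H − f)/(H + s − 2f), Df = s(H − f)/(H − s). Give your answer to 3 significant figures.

f/1.80

Write h = H − f = f²/(N·c). The thin-lens limits are Dn = s·h/(h + (s−f)) and Df = s·h/(h − (s−f)), so DoF = Df − Dn = 2·s·(s−f)·h / (h² − (s−f)²).
That is a quadratic in h: DoF·h² − 2·s·(s−f)·h − DoF·(s−f)² = 0 ⇒ h = (s−f)·(s + √(s² + DoF²)) / DoF = 14050 × (14200 + √(14200² + 1920²)) / 1920 = 14050 × (14200 + 14329.2) / 1920 ≈ 208768 mm.
Then N = f²/(c·h) = 150² / (0.06 × 208768) = 22500 / 12526 ≈ 1.80.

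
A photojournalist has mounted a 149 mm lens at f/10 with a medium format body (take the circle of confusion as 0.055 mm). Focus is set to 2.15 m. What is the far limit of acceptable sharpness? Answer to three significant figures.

Hyperfocal distance H = f²/(N·c) + f = 149²/(10 × 0.055) + 149 = 22201/0.55 + 149 ≈ 40514.5 mm ≈ 40.51 m.
Far limit Df = s·(H − f)/(H − s) = 2150 × (40514.5 − 149) / (40514.5 − 2150) = 2150 × 40365.5 / 38364.5 ≈ 2262.1 mm ≈ 2.26 m.

2.26 m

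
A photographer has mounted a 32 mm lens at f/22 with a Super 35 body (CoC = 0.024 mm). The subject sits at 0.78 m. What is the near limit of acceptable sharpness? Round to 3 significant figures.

Hyperfocal distance H = f²/(N·c) + f = 32²/(22 × 0.024) + 32 = 1024/0.528 + 32 ≈ 1971.4 mm ≈ 1.971 m.
Near limit Dn = s·(H − f)/(H + s − 2f) = 780 × (1971.4 − 32) / (1971.4 + 780 − 2 × 32) = 780 × 1939.4 / 2687.4 ≈ 562.90 mm ≈ 0.563 m.

0.563 m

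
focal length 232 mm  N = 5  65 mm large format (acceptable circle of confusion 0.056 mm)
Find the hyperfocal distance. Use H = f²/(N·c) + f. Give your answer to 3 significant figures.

Hyperfocal distance H = f²/(N·c) + f = 232²/(5 × 0.056) + 232 = 53824/0.28 + 232 ≈ 192460.6 mm ≈ 192 m.

192 m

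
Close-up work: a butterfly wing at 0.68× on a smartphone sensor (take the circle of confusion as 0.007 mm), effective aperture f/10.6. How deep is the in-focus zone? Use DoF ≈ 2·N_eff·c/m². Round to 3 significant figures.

At magnification m, DoF ≈ 2·N_eff·c/m² = 2 × 10.6 × 0.007 / 0.68² = 0.1484 / 0.4624 ≈ 0.321 mm.

0.321 mm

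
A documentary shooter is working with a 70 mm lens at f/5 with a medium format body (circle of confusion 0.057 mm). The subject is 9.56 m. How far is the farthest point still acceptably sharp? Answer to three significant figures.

21.3 m

Hyperfocal distance H = f²/(N·c) + f = 70²/(5 × 0.057) + 70 = 4900/0.285 + 70 ≈ 17263.0 mm ≈ 17.26 m.
Far limit Df = s·(H − f)/(H − s) = 9560 × (17263.0 − 70) / (17263.0 − 9560) = 9560 × 17193.0 / 7703.0 ≈ 21338 mm ≈ 21.3 m.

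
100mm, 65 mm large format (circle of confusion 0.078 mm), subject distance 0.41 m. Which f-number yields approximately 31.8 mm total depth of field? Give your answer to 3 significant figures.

f/16

Write h = H − f = f²/(N·c). The thin-lens limits are Dn = s·h/(h + (s−f)) and Df = s·h/(h − (s−f)), so DoF = Df − Dn = 2·s·(s−f)·h / (h² − (s−f)²).
That is a quadratic in h: DoF·h² − 2·s·(s−f)·h − DoF·(s−f)² = 0 ⇒ h = (s−f)·(s + √(s² + DoF²)) / DoF = 310 × (410 + √(410² + 31.8²)) / 31.8 = 310 × (410 + 411.231) / 31.8 ≈ 8005.7 mm.
Then N = f²/(c·h) = 100² / (0.078 × 8005.7) = 10000 / 624.45 ≈ 16.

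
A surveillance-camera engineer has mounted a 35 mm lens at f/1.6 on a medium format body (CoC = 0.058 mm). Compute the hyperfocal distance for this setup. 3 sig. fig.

13.2 m

Hyperfocal distance H = f²/(N·c) + f = 35²/(1.6 × 0.058) + 35 = 1225/0.0928 + 35 ≈ 13235.4 mm ≈ 13.2 m.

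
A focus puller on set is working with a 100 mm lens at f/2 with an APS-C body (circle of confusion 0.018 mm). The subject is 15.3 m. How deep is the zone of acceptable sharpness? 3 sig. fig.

1.68 m

Hyperfocal distance H = f²/(N·c) + f = 100²/(2 × 0.018) + 100 = 10000/0.036 + 100 ≈ 277877.8 mm ≈ 277.9 m.
Near limit Dn = s·(H − f)/(H + s − 2f) = 15300 × (277877.8 − 100) / (277877.8 + 15300 − 2 × 100) = 15300 × 277777.8 / 292977.8 ≈ 14506.2 mm.
Far limit Df = s·(H − f)/(H − s) = 15300 × (277877.8 − 100) / (277877.8 − 15300) = 15300 × 277777.8 / 262577.8 ≈ 16185.7 mm.
Depth of field = Df − Dn = 16185.7 − 14506.2 ≈ 1679.5 mm ≈ 1.68 m.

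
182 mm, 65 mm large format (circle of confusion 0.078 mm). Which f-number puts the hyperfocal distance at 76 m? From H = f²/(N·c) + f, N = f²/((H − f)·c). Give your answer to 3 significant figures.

Rearrange H = f²/(N·c) + f for N: N = f² / ((H − f)·c).
N = 182² / ((76000 − 182) × 0.078) = 33124 / 5914 ≈ 5.60.

f/5.60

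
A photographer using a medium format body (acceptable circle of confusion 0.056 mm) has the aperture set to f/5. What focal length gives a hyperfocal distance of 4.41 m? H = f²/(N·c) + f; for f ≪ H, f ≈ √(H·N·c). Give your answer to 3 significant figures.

From H = f²/(N·c) + f, with f ≪ H: f ≈ √(H·N·c) = √(4410 × 5 × 0.056) = √1234.8 ≈ 35.14 mm.
Exact: f² + N·c·f − N·c·H = 0 ⇒ f = (−N·c + √((N·c)² + 4·N·c·H))/2 = (−0.28 + √4939.3)/2 ≈ 35.000 mm ≈ 35.0 mm.

35.0 mm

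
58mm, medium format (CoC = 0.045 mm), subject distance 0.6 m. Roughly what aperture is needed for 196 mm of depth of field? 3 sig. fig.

f/22

Write h = H − f = f²/(N·c). The thin-lens limits are Dn = s·h/(h + (s−f)) and Df = s·h/(h − (s−f)), so DoF = Df − Dn = 2·s·(s−f)·h / (h² − (s−f)²).
That is a quadratic in h: DoF·h² − 2·s·(s−f)·h − DoF·(s−f)² = 0 ⇒ h = (s−f)·(s + √(s² + DoF²)) / DoF = 542 × (600 + √(600² + 196²)) / 196 = 542 × (600 + 631.202) / 196 ≈ 3404.7 mm.
Then N = f²/(c·h) = 58² / (0.045 × 3404.7) = 3364 / 153.21 ≈ 22.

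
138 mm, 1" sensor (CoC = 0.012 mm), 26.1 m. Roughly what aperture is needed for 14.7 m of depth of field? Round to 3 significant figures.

Write h = H − f = f²/(N·c). The thin-lens limits are Dn = s·h/(h + (s−f)) and Df = s·h/(h − (s−f)), so DoF = Df − Dn = 2·s·(s−f)·h / (h² − (s−f)²).
That is a quadratic in h: DoF·h² − 2·s·(s−f)·h − DoF·(s−f)² = 0 ⇒ h = (s−f)·(s + √(s² + DoF²)) / DoF = 25962 × (26100 + √(26100² + 14700²)) / 14700 = 25962 × (26100 + 29955.0) / 14700 ≈ 99000 mm.
Then N = f²/(c·h) = 138² / (0.012 × 99000) = 19044 / 1188.0 ≈ 16.

f/16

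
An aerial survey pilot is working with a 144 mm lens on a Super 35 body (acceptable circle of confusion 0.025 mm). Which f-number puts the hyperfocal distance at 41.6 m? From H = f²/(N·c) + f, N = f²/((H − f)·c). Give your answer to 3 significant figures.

f/20

Rearrange H = f²/(N·c) + f for N: N = f² / ((H − f)·c).
N = 144² / ((41600 − 144) × 0.025) = 20736 / 1036 ≈ 20.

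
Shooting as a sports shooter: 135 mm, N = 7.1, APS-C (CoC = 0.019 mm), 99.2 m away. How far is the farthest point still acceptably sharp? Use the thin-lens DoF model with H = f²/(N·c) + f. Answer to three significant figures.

Hyperfocal distance H = f²/(N·c) + f = 135²/(7.1 × 0.019) + 135 = 18225/0.1349 + 135 ≈ 135235.1 mm ≈ 135.2 m.
Far limit Df = s·(H − f)/(H − s) = 99200 × (135235.1 − 135) / (135235.1 − 99200) = 99200 × 135100.1 / 36035.1 ≈ 371913 mm ≈ 372 m.

372 m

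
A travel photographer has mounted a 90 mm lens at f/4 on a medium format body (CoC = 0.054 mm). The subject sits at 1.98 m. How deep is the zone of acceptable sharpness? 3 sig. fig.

200 mm

Hyperfocal distance H = f²/(N·c) + f = 90²/(4 × 0.054) + 90 = 8100/0.216 + 90 ≈ 37590.0 mm ≈ 37.59 m.
Near limit Dn = s·(H − f)/(H + s − 2f) = 1980 × (37590.0 − 90) / (37590.0 + 1980 − 2 × 90) = 1980 × 37500.0 / 39390.0 ≈ 1885.00 mm.
Far limit Df = s·(H − f)/(H − s) = 1980 × (37590.0 − 90) / (37590.0 − 1980) = 1980 × 37500.0 / 35610.0 ≈ 2085.09 mm.
Depth of field = Df − Dn = 2085.09 − 1885.00 ≈ 200.09 mm.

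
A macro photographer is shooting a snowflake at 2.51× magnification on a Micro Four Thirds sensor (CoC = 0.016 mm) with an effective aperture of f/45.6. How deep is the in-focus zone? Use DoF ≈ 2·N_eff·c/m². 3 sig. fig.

At magnification m, DoF ≈ 2·N_eff·c/m² = 2 × 45.6 × 0.016 / 2.51² = 1.459 / 6.3 ≈ 0.232 mm.

0.232 mm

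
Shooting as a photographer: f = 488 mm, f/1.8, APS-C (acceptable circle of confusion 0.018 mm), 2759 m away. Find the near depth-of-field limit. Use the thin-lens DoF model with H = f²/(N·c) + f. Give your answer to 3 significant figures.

Hyperfocal distance H = f²/(N·c) + f = 488²/(1.8 × 0.018) + 488 = 238144/0.0324 + 488 ≈ 7350611.5 mm ≈ 7351 m.
Near limit Dn = s·(H − f)/(H + s − 2f) = 2759000 × (7350611.5 − 488) / (7350611.5 + 2759000 − 2 × 488) = 2759000 × 7350123.5 / 10108635.5 ≈ 2006106 mm ≈ 2010 m.

2010 m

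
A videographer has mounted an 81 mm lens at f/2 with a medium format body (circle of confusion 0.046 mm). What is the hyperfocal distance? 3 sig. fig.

Hyperfocal distance H = f²/(N·c) + f = 81²/(2 × 0.046) + 81 = 6561/0.092 + 81 ≈ 71396.2 mm ≈ 71.4 m.

71.4 m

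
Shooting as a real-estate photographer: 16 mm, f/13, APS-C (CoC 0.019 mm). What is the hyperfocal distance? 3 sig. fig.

Hyperfocal distance H = f²/(N·c) + f = 16²/(13 × 0.019) + 16 = 256/0.247 + 16 ≈ 1052.4 mm ≈ 1.05 m.

1.05 m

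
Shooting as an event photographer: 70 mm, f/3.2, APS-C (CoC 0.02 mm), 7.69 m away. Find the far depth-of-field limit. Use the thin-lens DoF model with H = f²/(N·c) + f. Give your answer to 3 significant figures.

8.54 m

Hyperfocal distance H = f²/(N·c) + f = 70²/(3.2 × 0.02) + 70 = 4900/0.064 + 70 ≈ 76632.5 mm ≈ 76.63 m.
Far limit Df = s·(H − f)/(H − s) = 7690 × (76632.5 − 70) / (76632.5 − 7690) = 7690 × 76562.5 / 68942.5 ≈ 8540.0 mm ≈ 8.54 m.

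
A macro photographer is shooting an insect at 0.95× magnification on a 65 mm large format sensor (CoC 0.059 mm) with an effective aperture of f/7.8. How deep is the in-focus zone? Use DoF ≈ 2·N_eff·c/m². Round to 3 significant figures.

At magnification m, DoF ≈ 2·N_eff·c/m² = 2 × 7.8 × 0.059 / 0.95² = 0.9204 / 0.9025 ≈ 1.02 mm.

1.02 mm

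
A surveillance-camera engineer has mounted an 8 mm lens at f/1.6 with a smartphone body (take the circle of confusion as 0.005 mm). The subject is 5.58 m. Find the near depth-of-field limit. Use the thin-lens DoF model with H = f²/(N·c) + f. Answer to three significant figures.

3.29 m

Hyperfocal distance H = f²/(N·c) + f = 8²/(1.6 × 0.005) + 8 = 64/0.008 + 8 ≈ 8008.0 mm ≈ 8.008 m.
Near limit Dn = s·(H − f)/(H + s − 2f) = 5580 × (8008.0 − 8) / (8008.0 + 5580 − 2 × 8) = 5580 × 8000.0 / 13572.0 ≈ 3289.1 mm ≈ 3.29 m.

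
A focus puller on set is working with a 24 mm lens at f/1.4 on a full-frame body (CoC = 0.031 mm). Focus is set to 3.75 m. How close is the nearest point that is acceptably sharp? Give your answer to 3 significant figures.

2.93 m

Hyperfocal distance H = f²/(N·c) + f = 24²/(1.4 × 0.031) + 24 = 576/0.0434 + 24 ≈ 13295.9 mm ≈ 13.30 m.
Near limit Dn = s·(H − f)/(H + s − 2f) = 3750 × (13295.9 − 24) / (13295.9 + 3750 − 2 × 24) = 3750 × 13271.9 / 16997.9 ≈ 2928.0 mm ≈ 2.93 m.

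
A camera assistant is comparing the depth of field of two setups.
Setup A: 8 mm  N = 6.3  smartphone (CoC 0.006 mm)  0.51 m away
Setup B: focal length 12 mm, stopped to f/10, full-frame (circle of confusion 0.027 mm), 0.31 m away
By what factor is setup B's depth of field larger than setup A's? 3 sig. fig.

Setup A: H = 8²/(6.3×0.006) + 8 ≈ 1701.1 mm; DoF = Df − Dn = 724.94 − 393.37 ≈ 331.57 mm.
Setup B: H = 12²/(10×0.027) + 12 ≈ 545.3 mm; DoF = Df − Dn = 702.55 − 198.88 ≈ 503.67 mm.
Ratio = 503.67 / 331.57 ≈ 1.52.

1.52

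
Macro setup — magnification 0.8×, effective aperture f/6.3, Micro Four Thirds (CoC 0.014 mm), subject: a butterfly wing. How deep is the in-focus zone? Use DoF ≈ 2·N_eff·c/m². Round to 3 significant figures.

0.276 mm

At magnification m, DoF ≈ 2·N_eff·c/m² = 2 × 6.3 × 0.014 / 0.8² = 0.1764 / 0.64 ≈ 0.276 mm.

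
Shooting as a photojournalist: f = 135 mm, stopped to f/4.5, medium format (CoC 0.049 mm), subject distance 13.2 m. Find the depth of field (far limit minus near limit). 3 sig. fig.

4.28 m

Hyperfocal distance H = f²/(N·c) + f = 135²/(4.5 × 0.049) + 135 = 18225/0.2205 + 135 ≈ 82788.1 mm ≈ 82.79 m.
Near limit Dn = s·(H − f)/(H + s − 2f) = 13200 × (82788.1 − 135) / (82788.1 + 13200 − 2 × 135) = 13200 × 82653.1 / 95718.1 ≈ 11398.3 mm.
Far limit Df = s·(H − f)/(H − s) = 13200 × (82788.1 − 135) / (82788.1 − 13200) = 13200 × 82653.1 / 69588.1 ≈ 15678.3 mm.
Depth of field = Df − Dn = 15678.3 − 11398.3 ≈ 4280.0 mm ≈ 4.28 m.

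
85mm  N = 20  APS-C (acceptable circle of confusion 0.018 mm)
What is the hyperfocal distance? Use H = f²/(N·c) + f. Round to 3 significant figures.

Hyperfocal distance H = f²/(N·c) + f = 85²/(20 × 0.018) + 85 = 7225/0.36 + 85 ≈ 20154.4 mm ≈ 20.2 m.

20.2 m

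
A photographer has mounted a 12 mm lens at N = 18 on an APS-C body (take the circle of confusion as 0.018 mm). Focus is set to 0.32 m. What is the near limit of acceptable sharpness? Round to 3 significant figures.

Hyperfocal distance H = f²/(N·c) + f = 12²/(18 × 0.018) + 12 = 144/0.324 + 12 ≈ 456.4 mm ≈ 0.456 m.
Near limit Dn = s·(H − f)/(H + s − 2f) = 320 × (456.4 − 12) / (456.4 + 320 − 2 × 12) = 320 × 444.4 / 752.4 ≈ 189.01 mm.

189 mm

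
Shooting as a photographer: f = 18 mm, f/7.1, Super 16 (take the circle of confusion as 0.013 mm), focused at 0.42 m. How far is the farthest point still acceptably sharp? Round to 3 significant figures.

474 mm

Hyperfocal distance H = f²/(N·c) + f = 18²/(7.1 × 0.013) + 18 = 324/0.0923 + 18 ≈ 3528.3 mm ≈ 3.528 m.
Far limit Df = s·(H − f)/(H − s) = 420 × (3528.3 − 18) / (3528.3 − 420) = 420 × 3510.3 / 3108.3 ≈ 474.32 mm.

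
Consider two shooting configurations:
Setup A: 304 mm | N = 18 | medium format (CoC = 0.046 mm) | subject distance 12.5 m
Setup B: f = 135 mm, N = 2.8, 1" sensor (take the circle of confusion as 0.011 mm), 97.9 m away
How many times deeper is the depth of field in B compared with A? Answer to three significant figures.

Setup A: H = 304²/(18×0.046) + 304 ≈ 111917.5 mm; DoF = Df − Dn = 14033.4 − 11268.7 ≈ 2764.7 mm.
Setup B: H = 135²/(2.8×0.011) + 135 ≈ 591855.8 mm; DoF = Df − Dn = 117277 − 84018 ≈ 33259 mm.
Ratio = 33259 / 2764.7 ≈ 12.0.

12.0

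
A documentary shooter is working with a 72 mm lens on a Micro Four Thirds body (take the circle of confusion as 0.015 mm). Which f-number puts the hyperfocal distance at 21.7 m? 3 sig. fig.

Rearrange H = f²/(N·c) + f for N: N = f² / ((H − f)·c).
N = 72² / ((21700 − 72) × 0.015) = 5184 / 324.4 ≈ 16.

f/16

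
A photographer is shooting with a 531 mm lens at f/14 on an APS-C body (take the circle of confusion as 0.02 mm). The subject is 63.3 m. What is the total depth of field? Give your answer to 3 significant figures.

Hyperfocal distance H = f²/(N·c) + f = 531²/(14 × 0.02) + 531 = 281961/0.28 + 531 ≈ 1007534.6 mm ≈ 1008 m.
Near limit Dn = s·(H − f)/(H + s − 2f) = 63300 × (1007534.6 − 531) / (1007534.6 + 63300 − 2 × 531) = 63300 × 1007003.6 / 1069772.6 ≈ 59585.9 mm.
Far limit Df = s·(H − f)/(H − s) = 63300 × (1007534.6 − 531) / (1007534.6 − 63300) = 63300 × 1007003.6 / 944234.6 ≈ 67507.9 mm.
Depth of field = Df − Dn = 67507.9 − 59585.9 ≈ 7922.0 mm ≈ 7.92 m.

7.92 m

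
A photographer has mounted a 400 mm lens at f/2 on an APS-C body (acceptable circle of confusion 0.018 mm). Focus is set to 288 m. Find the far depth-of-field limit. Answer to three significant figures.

Hyperfocal distance H = f²/(N·c) + f = 400²/(2 × 0.018) + 400 = 160000/0.036 + 400 ≈ 4444844.4 mm ≈ 4445 m.
Far limit Df = s·(H − f)/(H − s) = 288000 × (4444844.4 − 400) / (4444844.4 − 288000) = 288000 × 4444444.4 / 4156844.4 ≈ 307926 mm ≈ 308 m.

308 m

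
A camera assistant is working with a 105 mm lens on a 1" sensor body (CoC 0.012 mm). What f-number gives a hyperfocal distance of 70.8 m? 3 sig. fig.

Rearrange H = f²/(N·c) + f for N: N = f² / ((H − f)·c).
N = 105² / ((70800 − 105) × 0.012) = 11025 / 848.3 ≈ 13.

f/13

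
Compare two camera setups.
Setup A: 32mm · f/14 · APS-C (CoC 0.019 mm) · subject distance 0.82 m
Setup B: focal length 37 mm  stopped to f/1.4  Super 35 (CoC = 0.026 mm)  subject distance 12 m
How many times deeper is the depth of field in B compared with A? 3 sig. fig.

24.2

Setup A: H = 32²/(14×0.019) + 32 ≈ 3881.6 mm; DoF = Df − Dn = 1031.05 − 680.67 ≈ 350.38 mm.
Setup B: H = 37²/(1.4×0.026) + 37 ≈ 37646.9 mm; DoF = Df − Dn = 17597.4 − 9104.1 ≈ 8493.3 mm.
Ratio = 8493.3 / 350.38 ≈ 24.2.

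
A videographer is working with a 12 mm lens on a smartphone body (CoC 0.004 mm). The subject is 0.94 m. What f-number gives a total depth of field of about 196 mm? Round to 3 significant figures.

f/4

Write h = H − f = f²/(N·c). The thin-lens limits are Dn = s·h/(h + (s−f)) and Df = s·h/(h − (s−f)), so DoF = Df − Dn = 2·s·(s−f)·h / (h² − (s−f)²).
That is a quadratic in h: DoF·h² − 2·s·(s−f)·h − DoF·(s−f)² = 0 ⇒ h = (s−f)·(s + √(s² + DoF²)) / DoF = 928 × (940 + √(940² + 196²)) / 196 = 928 × (940 + 960.217) / 196 ≈ 8996.9 mm.
Then N = f²/(c·h) = 12² / (0.004 × 8996.9) = 144 / 35.988 ≈ 4.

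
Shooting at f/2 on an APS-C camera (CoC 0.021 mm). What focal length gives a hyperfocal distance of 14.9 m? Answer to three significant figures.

25.0 mm

From H = f²/(N·c) + f, with f ≪ H: f ≈ √(H·N·c) = √(14900 × 2 × 0.021) = √625.80 ≈ 25.02 mm.
The +f correction barely moves this — solving exactly, f² + N·c·f − N·c·H = 0 ⇒ f = (−N·c + √((N·c)² + 4·N·c·H))/2 = (−0.042 + √2503.2)/2 ≈ 24.995 mm, so f ≈ 25.0 mm.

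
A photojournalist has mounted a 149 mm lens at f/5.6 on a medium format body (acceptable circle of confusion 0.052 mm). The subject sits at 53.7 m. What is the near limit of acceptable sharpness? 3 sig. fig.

Hyperfocal distance H = f²/(N·c) + f = 149²/(5.6 × 0.052) + 149 = 22201/0.2912 + 149 ≈ 76388.7 mm ≈ 76.39 m.
Near limit Dn = s·(H − f)/(H + s − 2f) = 53700 × (76388.7 − 149) / (76388.7 + 53700 − 2 × 149) = 53700 × 76239.7 / 129790.7 ≈ 31544 mm ≈ 31.5 m.

31.5 m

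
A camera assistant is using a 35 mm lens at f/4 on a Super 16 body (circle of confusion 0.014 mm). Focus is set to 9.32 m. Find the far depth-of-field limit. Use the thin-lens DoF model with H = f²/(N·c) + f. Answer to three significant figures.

Hyperfocal distance H = f²/(N·c) + f = 35²/(4 × 0.014) + 35 = 1225/0.056 + 35 ≈ 21910.0 mm ≈ 21.91 m.
Far limit Df = s·(H − f)/(H − s) = 9320 × (21910.0 − 35) / (21910.0 − 9320) = 9320 × 21875.0 / 12590.0 ≈ 16193 mm ≈ 16.2 m.

16.2 m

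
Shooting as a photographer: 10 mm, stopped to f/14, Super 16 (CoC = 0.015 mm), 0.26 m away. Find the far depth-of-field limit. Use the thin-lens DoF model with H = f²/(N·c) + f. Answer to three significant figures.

0.547 m

Hyperfocal distance H = f²/(N·c) + f = 10²/(14 × 0.015) + 10 = 100/0.21 + 10 ≈ 486.2 mm ≈ 0.486 m.
Far limit Df = s·(H − f)/(H − s) = 260 × (486.2 − 10) / (486.2 − 260) = 260 × 476.2 / 226.2 ≈ 547.37 mm ≈ 0.547 m.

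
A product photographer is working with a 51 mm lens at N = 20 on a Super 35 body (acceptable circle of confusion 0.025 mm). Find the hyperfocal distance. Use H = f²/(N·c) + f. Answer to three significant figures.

5.25 m

Hyperfocal distance H = f²/(N·c) + f = 51²/(20 × 0.025) + 51 = 2601/0.5 + 51 ≈ 5253.0 mm ≈ 5.25 m.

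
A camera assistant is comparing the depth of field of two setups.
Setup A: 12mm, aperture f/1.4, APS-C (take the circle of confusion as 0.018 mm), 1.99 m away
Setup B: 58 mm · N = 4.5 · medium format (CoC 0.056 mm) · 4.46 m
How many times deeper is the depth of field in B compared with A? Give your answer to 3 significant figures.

2.11

Setup A: H = 12²/(1.4×0.018) + 12 ≈ 5726.3 mm; DoF = Df − Dn = 3043.5 − 1478.3 ≈ 1565.2 mm.
Setup B: H = 58²/(4.5×0.056) + 58 ≈ 13407.2 mm; DoF = Df − Dn = 6654.3 − 3354.0 ≈ 3300.3 mm.
Ratio = 3300.3 / 1565.2 ≈ 2.11.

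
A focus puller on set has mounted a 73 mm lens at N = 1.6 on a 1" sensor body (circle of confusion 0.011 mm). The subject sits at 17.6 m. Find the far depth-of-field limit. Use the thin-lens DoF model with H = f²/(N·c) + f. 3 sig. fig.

Hyperfocal distance H = f²/(N·c) + f = 73²/(1.6 × 0.011) + 73 = 5329/0.0176 + 73 ≈ 302857.1 mm ≈ 302.9 m.
Far limit Df = s·(H − f)/(H − s) = 17600 × (302857.1 − 73) / (302857.1 − 17600) = 17600 × 302784.1 / 285257.1 ≈ 18681 mm ≈ 18.7 m.

18.7 m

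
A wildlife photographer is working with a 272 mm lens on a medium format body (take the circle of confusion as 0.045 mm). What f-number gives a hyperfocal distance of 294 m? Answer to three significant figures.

f/5.60

Rearrange H = f²/(N·c) + f for N: N = f² / ((H − f)·c).
N = 272² / ((294000 − 272) × 0.045) = 73984 / 13218 ≈ 5.60.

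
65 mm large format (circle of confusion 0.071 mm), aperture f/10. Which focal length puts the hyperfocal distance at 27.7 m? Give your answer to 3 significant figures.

140 mm

From H = f²/(N·c) + f, with f ≪ H: f ≈ √(H·N·c) = √(27700 × 10 × 0.071) = √19667 ≈ 140.2 mm.
The +f correction barely moves this — solving exactly, f² + N·c·f − N·c·H = 0 ⇒ f = (−N·c + √((N·c)² + 4·N·c·H))/2 = (−0.71 + √78669)/2 ≈ 139.88 mm, so f ≈ 140 mm.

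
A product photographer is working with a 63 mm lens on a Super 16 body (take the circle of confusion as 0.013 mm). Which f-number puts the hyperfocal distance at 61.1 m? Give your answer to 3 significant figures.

Rearrange H = f²/(N·c) + f for N: N = f² / ((H − f)·c).
N = 63² / ((61100 − 63) × 0.013) = 3969 / 793.5 ≈ 5.

f/5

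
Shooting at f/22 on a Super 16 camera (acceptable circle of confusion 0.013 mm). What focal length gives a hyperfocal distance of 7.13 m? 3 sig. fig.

45.0 mm

From H = f²/(N·c) + f, with f ≪ H: f ≈ √(H·N·c) = √(7130 × 22 × 0.013) = √2039.2 ≈ 45.16 mm.
Exact: f² + N·c·f − N·c·H = 0 ⇒ f = (−N·c + √((N·c)² + 4·N·c·H))/2 = (−0.286 + √8156.8)/2 ≈ 45.015 mm ≈ 45.0 mm.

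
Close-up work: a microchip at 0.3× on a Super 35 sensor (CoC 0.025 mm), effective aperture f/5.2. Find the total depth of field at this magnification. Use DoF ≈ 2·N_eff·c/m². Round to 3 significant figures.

At magnification m, DoF ≈ 2·N_eff·c/m² = 2 × 5.2 × 0.025 / 0.3² = 0.26 / 0.09 ≈ 2.89 mm.

2.89 mm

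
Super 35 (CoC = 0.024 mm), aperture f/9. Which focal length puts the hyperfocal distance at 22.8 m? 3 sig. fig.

From H = f²/(N·c) + f, with f ≪ H: f ≈ √(H·N·c) = √(22800 × 9 × 0.024) = √4924.8 ≈ 70.18 mm.
Exact: f² + N·c·f − N·c·H = 0 ⇒ f = (−N·c + √((N·c)² + 4·N·c·H))/2 = (−0.216 + √19699)/2 ≈ 70.069 mm ≈ 70.1 mm.

70.1 mm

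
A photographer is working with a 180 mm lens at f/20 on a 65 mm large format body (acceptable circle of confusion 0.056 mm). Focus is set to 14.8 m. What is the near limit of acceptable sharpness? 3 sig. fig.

Hyperfocal distance H = f²/(N·c) + f = 180²/(20 × 0.056) + 180 = 32400/1.12 + 180 ≈ 29108.6 mm ≈ 29.11 m.
Near limit Dn = s·(H − f)/(H + s − 2f) = 14800 × (29108.6 − 180) / (29108.6 + 14800 − 2 × 180) = 14800 × 28928.6 / 43548.6 ≈ 9831.4 mm ≈ 9.83 m.

9.83 m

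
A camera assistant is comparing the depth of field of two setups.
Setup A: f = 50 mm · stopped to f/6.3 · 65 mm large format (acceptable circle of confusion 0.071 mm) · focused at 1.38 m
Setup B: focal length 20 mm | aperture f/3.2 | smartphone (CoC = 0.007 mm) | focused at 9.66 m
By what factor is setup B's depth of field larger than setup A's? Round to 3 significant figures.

Setup A: H = 50²/(6.3×0.071) + 50 ≈ 5639.1 mm; DoF = Df − Dn = 1810.94 − 1114.73 ≈ 696.21 mm.
Setup B: H = 20²/(3.2×0.007) + 20 ≈ 17877.1 mm; DoF = Df − Dn = 20993 − 6273 ≈ 14720 mm.
Ratio = 14720 / 696.21 ≈ 21.1.

21.1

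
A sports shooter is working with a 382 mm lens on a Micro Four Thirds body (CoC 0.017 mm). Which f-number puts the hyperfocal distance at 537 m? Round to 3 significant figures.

f/16

Rearrange H = f²/(N·c) + f for N: N = f² / ((H − f)·c).
N = 382² / ((537000 − 382) × 0.017) = 145924 / 9123 ≈ 16.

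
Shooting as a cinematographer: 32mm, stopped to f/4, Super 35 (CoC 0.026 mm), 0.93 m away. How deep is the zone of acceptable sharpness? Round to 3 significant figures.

171 mm

Hyperfocal distance H = f²/(N·c) + f = 32²/(4 × 0.026) + 32 = 1024/0.104 + 32 ≈ 9878.2 mm ≈ 9.878 m.
Near limit Dn = s·(H − f)/(H + s − 2f) = 930 × (9878.2 − 32) / (9878.2 + 930 − 2 × 32) = 930 × 9846.2 / 10744.2 ≈ 852.27 mm.
Far limit Df = s·(H − f)/(H − s) = 930 × (9878.2 − 32) / (9878.2 − 930) = 930 × 9846.2 / 8948.2 ≈ 1023.33 mm.
Depth of field = Df − Dn = 1023.33 − 852.27 ≈ 171.06 mm.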